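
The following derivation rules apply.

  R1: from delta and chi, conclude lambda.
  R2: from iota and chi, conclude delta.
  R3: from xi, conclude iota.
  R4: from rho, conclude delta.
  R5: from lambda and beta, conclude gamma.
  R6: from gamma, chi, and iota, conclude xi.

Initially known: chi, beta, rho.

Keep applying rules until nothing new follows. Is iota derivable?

iota would need xi (R3), but xi is never established.

No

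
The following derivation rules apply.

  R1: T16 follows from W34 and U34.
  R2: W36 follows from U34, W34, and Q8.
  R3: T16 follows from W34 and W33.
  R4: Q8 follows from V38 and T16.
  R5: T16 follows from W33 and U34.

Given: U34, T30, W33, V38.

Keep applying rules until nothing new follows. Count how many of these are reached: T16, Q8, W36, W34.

W33 and U34 hold, so T16 follows (R5).
V38 and T16 hold, so Q8 follows (R4).
T16: reached.
Q8: reached.
W36 would need U34, W34, and Q8 (R2), but W34 is never established.
No rule produces W34, and it is not given.
Reached: T16 and Q8 — 2 of the 4.

2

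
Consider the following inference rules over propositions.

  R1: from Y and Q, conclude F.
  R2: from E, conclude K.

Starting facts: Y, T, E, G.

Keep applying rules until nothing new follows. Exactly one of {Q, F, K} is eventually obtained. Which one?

K

From E, R2 gives K.
No rule produces Q, and it is not given. F would need Y and Q (R1), but Q is never established.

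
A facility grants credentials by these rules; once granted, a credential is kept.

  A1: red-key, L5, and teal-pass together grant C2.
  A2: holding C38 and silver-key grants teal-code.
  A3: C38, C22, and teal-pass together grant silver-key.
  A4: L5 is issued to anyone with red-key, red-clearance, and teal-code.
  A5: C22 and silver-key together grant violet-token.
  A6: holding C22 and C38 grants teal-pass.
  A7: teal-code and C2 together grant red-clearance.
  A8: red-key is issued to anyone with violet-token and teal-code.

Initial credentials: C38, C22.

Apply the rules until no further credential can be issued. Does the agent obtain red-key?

Holding C22 and C38 grants teal-pass (A6).
Holding C38, C22, and teal-pass grants silver-key (A3).
Holding C38 and silver-key grants teal-code (A2).
Holding C22 and silver-key grants violet-token (A5).
Holding violet-token and teal-code grants red-key (A8).

Yes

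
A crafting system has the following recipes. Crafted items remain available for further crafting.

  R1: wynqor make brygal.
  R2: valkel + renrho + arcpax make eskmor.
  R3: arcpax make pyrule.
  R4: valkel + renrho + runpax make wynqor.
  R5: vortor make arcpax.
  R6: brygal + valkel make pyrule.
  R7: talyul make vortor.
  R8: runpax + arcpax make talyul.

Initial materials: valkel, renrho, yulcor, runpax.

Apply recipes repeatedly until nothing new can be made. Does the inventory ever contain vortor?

No

vortor would need talyul (R7), but talyul is never obtained.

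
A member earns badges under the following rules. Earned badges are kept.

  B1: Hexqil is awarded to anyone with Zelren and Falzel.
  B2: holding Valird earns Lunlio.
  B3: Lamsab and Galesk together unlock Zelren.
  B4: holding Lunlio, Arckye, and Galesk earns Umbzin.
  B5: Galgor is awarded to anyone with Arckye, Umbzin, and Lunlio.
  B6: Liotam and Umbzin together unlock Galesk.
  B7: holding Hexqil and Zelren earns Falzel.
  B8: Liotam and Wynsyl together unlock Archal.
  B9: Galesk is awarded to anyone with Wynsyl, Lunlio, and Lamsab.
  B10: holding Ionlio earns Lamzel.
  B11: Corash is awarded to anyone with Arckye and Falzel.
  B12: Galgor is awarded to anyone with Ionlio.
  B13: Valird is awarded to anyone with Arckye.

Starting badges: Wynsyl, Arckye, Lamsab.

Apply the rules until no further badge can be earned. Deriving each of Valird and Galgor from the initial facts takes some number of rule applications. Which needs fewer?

Valird

Valird: With Arckye, Valird is earned (B13). [1 rule application]
Galgor: With Arckye, Valird is earned (B13). With Valird, Lunlio is earned (B2). With Wynsyl, Lunlio, and Lamsab, Galesk is earned (B9). With Lunlio, Arckye, and Galesk, Umbzin is earned (B4). With Arckye, Umbzin, and Lunlio, Galgor is earned (B5). [5 rule applications]
Valird needs fewer.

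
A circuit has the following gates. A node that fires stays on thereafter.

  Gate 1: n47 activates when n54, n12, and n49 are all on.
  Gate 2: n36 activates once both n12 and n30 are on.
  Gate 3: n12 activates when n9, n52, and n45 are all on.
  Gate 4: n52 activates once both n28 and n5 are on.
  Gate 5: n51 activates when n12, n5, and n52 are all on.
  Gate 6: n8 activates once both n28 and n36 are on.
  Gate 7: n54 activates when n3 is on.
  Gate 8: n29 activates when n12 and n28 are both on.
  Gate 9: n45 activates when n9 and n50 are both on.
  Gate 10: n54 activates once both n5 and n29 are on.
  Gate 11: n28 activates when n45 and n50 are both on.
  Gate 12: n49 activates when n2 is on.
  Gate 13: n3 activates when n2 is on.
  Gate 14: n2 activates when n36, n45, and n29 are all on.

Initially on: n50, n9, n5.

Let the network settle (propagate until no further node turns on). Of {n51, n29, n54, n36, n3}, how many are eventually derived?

Gate 9: n9 and n50 on → n45 on.
Gate 11: n45 and n50 on → n28 on.
Gate 4: n28 and n5 on → n52 on.
Gate 3: n9, n52, and n45 on → n12 on.
Gate 5: n12, n5, and n52 on → n51 on.
n12 and n28 are on, so n29 activates (Gate 8).
n5 and n29 are on, so n54 activates (Gate 10).
n51: reached.
n29: reached.
n54: reached.
n36 would need n12 and n30 (Gate 2), but n30 never turns on.
n3 would need n2 (Gate 13), but n2 never turns on.
Reached: n51, n29, and n54 — 3 of the 5.

3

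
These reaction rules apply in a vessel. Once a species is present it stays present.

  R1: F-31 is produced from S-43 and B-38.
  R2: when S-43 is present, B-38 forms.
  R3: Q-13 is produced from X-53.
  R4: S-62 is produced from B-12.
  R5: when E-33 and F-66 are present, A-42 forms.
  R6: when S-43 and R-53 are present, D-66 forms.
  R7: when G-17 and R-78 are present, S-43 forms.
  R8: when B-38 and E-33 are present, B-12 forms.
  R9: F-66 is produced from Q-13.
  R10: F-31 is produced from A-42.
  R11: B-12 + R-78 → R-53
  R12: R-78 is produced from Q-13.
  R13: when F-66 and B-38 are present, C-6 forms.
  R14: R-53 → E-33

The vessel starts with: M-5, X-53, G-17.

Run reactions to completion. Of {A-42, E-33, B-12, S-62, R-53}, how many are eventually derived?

A-42 would need E-33 and F-66 (R5), but E-33 never forms.
E-33 would need R-53 (R14), but R-53 never forms.
B-12 would need B-38 and E-33 (R8), but E-33 never forms.
S-62 would need B-12 (R4), but B-12 never forms.
R-53 would need B-12 and R-78 (R11), but B-12 never forms.
None of the 5 are reached.

0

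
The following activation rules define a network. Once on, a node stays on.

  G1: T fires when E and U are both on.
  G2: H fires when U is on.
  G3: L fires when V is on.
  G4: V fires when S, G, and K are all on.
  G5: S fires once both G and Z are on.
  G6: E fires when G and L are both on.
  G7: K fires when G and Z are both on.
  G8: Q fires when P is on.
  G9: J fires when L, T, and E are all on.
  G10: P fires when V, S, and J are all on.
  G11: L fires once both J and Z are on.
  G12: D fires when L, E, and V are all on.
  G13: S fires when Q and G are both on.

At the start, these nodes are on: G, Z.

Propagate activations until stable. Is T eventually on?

T would need E and U (G1), but U never turns on.

No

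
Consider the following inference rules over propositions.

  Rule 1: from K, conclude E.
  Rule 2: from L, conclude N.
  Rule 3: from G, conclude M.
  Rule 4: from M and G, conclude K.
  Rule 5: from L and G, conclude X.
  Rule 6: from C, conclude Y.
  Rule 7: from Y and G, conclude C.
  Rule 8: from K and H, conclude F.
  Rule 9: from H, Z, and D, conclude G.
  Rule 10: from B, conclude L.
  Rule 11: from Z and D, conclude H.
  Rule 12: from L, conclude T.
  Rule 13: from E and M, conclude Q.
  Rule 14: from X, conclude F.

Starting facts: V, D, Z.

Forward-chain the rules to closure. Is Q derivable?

Yes

From Z and D, Rule 11 gives H.
H, Z, and D hold, so G follows (Rule 9).
From G, Rule 3 gives M.
From M and G, Rule 4 gives K.
K holds, so E follows (Rule 1).
E and M hold, so Q follows (Rule 13).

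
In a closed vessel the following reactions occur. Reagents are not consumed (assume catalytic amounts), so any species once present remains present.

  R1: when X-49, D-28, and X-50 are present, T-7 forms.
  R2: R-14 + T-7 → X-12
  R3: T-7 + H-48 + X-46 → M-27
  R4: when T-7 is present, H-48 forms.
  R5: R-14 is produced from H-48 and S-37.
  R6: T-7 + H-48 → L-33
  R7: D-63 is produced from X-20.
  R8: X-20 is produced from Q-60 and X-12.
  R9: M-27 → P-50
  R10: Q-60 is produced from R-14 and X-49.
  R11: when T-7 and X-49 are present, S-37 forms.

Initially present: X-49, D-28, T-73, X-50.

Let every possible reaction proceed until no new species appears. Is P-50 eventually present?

No

P-50 would need M-27 (R9), but M-27 never forms.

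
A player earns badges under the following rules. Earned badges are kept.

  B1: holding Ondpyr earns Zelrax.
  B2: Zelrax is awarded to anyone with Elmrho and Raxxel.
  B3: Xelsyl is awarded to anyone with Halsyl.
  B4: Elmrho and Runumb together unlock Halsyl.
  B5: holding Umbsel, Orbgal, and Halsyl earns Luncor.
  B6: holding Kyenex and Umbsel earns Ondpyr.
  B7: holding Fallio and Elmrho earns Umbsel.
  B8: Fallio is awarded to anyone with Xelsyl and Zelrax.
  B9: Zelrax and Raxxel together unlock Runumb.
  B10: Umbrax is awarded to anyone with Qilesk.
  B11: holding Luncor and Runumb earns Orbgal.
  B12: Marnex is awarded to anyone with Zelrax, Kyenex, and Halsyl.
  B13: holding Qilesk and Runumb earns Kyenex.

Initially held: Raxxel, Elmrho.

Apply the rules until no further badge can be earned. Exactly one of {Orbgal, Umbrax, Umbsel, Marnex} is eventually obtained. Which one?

With Elmrho and Raxxel, Zelrax is earned (B2).
With Zelrax and Raxxel, Runumb is earned (B9).
With Elmrho and Runumb, Halsyl is earned (B4).
With Halsyl, Xelsyl is earned (B3).
With Xelsyl and Zelrax, Fallio is earned (B8).
With Fallio and Elmrho, Umbsel is earned (B7).
Orbgal would need Luncor and Runumb (B11), but Luncor is never earned. Umbrax would need Qilesk (B10), but Qilesk is never earned. Marnex would need Zelrax, Kyenex, and Halsyl (B12), but Kyenex is never earned.

Umbsel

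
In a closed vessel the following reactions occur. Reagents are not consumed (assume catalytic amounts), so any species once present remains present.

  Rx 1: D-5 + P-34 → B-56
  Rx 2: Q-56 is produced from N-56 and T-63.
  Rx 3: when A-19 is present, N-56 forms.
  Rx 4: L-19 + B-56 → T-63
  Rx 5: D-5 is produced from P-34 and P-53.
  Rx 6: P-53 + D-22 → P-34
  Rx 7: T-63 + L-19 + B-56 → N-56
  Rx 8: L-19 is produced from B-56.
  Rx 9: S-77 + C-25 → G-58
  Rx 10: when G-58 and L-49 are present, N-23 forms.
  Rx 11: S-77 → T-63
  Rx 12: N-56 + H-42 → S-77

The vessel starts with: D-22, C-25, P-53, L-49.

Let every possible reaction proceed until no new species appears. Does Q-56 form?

Yes

P-53 and D-22 present → P-34 forms (Rx 6).
P-34 and P-53 present → D-5 forms (Rx 5).
D-5 and P-34 present → B-56 forms (Rx 1).
B-56 present → L-19 forms (Rx 8).
L-19 and B-56 present → T-63 forms (Rx 4).
T-63, L-19, and B-56 present → N-56 forms (Rx 7).
N-56 and T-63 present → Q-56 forms (Rx 2).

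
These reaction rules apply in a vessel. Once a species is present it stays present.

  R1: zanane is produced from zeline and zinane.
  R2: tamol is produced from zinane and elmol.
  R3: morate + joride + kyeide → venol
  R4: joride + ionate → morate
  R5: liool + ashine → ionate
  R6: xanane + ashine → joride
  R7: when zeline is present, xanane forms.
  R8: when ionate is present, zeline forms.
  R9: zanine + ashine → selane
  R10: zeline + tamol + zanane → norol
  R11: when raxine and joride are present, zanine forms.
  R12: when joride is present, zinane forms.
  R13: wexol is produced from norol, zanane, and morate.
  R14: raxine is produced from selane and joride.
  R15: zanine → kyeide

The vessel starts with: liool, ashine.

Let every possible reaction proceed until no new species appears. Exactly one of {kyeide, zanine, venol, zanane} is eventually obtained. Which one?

zanane

liool and ashine present → ionate forms (R5).
ionate present → zeline forms (R8).
zeline present → xanane forms (R7).
xanane and ashine present → joride forms (R6).
joride present → zinane forms (R12).
zeline and zinane present → zanane forms (R1).
venol would need morate, joride, and kyeide (R3), but kyeide never forms. zanine would need raxine and joride (R11), but raxine never forms. kyeide would need zanine (R15), but zanine never forms.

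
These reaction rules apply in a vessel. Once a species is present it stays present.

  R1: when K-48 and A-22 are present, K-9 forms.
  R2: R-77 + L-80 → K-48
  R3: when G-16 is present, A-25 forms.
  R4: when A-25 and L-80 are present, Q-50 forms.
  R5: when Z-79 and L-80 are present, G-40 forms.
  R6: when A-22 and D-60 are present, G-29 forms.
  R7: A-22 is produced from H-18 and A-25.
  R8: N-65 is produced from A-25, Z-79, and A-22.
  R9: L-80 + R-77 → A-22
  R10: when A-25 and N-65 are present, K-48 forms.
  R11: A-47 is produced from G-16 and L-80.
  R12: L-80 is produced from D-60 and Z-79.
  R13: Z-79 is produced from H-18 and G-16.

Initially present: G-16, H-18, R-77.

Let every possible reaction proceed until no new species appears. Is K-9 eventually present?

Yes

H-18 and G-16 present → Z-79 forms (R13).
G-16 present → A-25 forms (R3).
H-18 and A-25 present → A-22 forms (R7).
A-25, Z-79, and A-22 present → N-65 forms (R8).
A-25 and N-65 present → K-48 forms (R10).
K-48 and A-22 present → K-9 forms (R1).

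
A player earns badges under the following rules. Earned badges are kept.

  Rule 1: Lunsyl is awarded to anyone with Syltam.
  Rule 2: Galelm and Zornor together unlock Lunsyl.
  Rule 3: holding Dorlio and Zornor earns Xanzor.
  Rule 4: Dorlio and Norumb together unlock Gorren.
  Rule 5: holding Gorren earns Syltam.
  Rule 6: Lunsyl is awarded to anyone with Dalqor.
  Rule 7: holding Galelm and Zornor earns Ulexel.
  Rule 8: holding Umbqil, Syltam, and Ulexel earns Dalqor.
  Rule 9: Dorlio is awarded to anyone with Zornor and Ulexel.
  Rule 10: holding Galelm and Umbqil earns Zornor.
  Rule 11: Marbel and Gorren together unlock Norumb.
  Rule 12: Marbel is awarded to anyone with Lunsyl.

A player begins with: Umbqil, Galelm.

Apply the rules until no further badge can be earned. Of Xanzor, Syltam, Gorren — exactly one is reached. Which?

With Galelm and Umbqil, Zornor is earned (Rule 10).
With Galelm and Zornor, Ulexel is earned (Rule 7).
With Zornor and Ulexel, Dorlio is earned (Rule 9).
With Dorlio and Zornor, Xanzor is earned (Rule 3).
Gorren would need Dorlio and Norumb (Rule 4), but Norumb is never earned. Syltam would need Gorren (Rule 5), but Gorren is never earned.

Xanzor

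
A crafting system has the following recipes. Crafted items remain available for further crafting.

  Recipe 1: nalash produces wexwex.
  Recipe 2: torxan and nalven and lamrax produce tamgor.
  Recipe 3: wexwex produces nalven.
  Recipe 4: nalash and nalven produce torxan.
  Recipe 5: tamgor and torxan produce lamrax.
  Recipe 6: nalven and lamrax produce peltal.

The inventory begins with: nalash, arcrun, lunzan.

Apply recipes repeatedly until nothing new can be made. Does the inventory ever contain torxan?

Yes

Using Recipe 1, nalash makes wexwex.
Using Recipe 3, wexwex makes nalven.
Using Recipe 4, nalash and nalven make torxan.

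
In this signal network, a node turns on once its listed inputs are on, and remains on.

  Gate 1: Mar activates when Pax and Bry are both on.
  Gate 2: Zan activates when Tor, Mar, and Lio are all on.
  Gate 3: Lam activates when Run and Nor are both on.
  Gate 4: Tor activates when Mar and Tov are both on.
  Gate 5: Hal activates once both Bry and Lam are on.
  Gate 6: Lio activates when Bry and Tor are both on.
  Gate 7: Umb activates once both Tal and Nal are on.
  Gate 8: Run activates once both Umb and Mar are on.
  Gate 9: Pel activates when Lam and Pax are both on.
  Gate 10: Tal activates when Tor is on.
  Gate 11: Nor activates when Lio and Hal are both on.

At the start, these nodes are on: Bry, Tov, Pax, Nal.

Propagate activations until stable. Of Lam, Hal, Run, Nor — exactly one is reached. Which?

Gate 1: Pax and Bry on → Mar on.
Gate 4: Mar and Tov on → Tor on.
Gate 10: Tor on → Tal on.
Tal and Nal are on, so Umb activates (Gate 7).
Gate 8: Umb and Mar on → Run on.
Hal would need Bry and Lam (Gate 5), but Lam never turns on. Nor would need Lio and Hal (Gate 11), but Hal never turns on. Lam would need Run and Nor (Gate 3), but Nor never turns on.

Run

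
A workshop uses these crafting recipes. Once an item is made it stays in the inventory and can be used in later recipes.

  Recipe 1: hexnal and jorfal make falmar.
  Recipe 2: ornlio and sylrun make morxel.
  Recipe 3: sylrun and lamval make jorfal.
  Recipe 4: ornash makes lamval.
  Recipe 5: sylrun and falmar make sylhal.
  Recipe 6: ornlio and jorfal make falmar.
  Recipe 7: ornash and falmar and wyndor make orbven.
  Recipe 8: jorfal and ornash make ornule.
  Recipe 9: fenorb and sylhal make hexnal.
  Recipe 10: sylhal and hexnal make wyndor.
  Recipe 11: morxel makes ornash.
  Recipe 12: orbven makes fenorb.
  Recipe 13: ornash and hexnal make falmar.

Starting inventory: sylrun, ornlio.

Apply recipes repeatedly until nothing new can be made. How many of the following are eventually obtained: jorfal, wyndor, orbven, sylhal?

2

Using Recipe 2, ornlio and sylrun make morxel.
morxel → ornash (Recipe 11).
Using Recipe 4, ornash makes lamval.
Using Recipe 3, sylrun and lamval make jorfal.
Using Recipe 6, ornlio and jorfal make falmar.
sylrun and falmar → sylhal (Recipe 5).
jorfal: reached.
wyndor would need sylhal and hexnal (Recipe 10), but hexnal is never obtained.
orbven would need ornash, falmar, and wyndor (Recipe 7), but wyndor is never obtained.
sylhal: reached.
Reached: jorfal and sylhal — 2 of the 4.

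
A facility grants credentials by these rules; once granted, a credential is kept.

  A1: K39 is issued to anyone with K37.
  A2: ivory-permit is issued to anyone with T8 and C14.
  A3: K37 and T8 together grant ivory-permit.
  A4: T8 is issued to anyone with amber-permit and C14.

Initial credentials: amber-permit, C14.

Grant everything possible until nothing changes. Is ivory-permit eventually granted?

Yes

Holding amber-permit and C14 grants T8 (A4).
Holding T8 and C14 grants ivory-permit (A2).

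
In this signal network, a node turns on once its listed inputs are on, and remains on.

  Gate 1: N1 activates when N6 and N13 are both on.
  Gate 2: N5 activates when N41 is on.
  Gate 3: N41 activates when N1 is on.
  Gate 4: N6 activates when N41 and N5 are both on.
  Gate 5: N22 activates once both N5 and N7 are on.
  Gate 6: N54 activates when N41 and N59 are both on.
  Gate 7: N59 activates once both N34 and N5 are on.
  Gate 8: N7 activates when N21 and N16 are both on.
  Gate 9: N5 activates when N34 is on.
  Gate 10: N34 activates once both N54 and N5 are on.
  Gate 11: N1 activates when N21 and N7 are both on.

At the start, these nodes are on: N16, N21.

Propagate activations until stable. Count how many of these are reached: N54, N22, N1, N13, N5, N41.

N21 and N16 are on, so N7 activates (Gate 8).
N21 and N7 are on, so N1 activates (Gate 11).
N1 is on, so N41 activates (Gate 3).
Gate 2: N41 on → N5 on.
N5 and N7 are on, so N22 activates (Gate 5).
N54 would need N41 and N59 (Gate 6), but N59 never turns on.
N22: reached.
N1: reached.
No rule produces N13, and it is not given.
N5: reached.
N41: reached.
Reached: N22, N1, N5, and N41 — 4 of the 6.

4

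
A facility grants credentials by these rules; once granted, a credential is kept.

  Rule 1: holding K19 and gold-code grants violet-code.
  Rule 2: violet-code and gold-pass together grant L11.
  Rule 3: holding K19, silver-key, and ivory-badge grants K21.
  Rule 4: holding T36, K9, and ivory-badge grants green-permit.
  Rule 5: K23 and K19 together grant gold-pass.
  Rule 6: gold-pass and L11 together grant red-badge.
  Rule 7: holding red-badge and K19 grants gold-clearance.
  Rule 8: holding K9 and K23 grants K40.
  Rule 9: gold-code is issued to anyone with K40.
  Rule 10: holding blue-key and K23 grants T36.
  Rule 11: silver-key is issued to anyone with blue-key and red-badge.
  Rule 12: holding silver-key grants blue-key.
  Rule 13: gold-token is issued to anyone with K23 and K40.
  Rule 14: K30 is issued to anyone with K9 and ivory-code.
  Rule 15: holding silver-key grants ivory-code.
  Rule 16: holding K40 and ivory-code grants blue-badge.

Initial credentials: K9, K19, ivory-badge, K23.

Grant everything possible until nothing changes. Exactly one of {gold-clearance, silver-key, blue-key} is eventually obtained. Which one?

gold-clearance

Holding K23 and K19 grants gold-pass (Rule 5).
Holding K9 and K23 grants K40 (Rule 8).
Holding K40 grants gold-code (Rule 9).
Holding K19 and gold-code grants violet-code (Rule 1).
Holding violet-code and gold-pass grants L11 (Rule 2).
Holding gold-pass and L11 grants red-badge (Rule 6).
Holding red-badge and K19 grants gold-clearance (Rule 7).
blue-key would need silver-key (Rule 12), but silver-key is never granted. silver-key would need blue-key and red-badge (Rule 11), but blue-key is never granted.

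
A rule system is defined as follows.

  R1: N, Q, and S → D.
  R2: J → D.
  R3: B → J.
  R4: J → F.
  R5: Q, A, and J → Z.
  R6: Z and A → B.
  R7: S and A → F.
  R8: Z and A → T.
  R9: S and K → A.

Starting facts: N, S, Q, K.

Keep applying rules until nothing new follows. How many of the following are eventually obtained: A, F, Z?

2

S and K hold, so A follows (R9).
From S and A, R7 gives F.
A: reached.
F: reached.
Z would need Q, A, and J (R5), but J is never established.
Reached: A and F — 2 of the 3.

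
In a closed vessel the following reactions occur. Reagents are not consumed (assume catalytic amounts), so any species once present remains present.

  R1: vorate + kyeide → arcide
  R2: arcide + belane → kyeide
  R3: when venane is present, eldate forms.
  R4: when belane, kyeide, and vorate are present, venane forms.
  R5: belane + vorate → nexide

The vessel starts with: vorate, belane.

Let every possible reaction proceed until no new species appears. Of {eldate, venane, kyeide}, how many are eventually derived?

0

eldate would need venane (R3), but venane never forms.
venane would need belane, kyeide, and vorate (R4), but kyeide never forms.
kyeide would need arcide and belane (R2), but arcide never forms.
None of the 3 are reached.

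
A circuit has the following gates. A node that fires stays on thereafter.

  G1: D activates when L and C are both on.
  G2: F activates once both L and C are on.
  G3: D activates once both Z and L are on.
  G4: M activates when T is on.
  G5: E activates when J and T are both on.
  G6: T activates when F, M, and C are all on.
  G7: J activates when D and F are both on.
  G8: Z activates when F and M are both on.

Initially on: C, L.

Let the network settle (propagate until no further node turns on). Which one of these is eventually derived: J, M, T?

J

L and C are on, so F activates (G2).
L and C are on, so D activates (G1).
G7: D and F on → J on.
T would need F, M, and C (G6), but M never turns on. M would need T (G4), but T never turns on.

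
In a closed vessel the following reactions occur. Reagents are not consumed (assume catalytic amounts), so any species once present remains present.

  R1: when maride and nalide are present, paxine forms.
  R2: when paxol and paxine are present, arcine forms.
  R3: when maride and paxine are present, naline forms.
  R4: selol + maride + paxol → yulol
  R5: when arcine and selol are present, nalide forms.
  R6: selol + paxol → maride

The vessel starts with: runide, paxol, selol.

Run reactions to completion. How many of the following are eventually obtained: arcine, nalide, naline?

arcine would need paxol and paxine (R2), but paxine never forms.
nalide would need arcine and selol (R5), but arcine never forms.
naline would need maride and paxine (R3), but paxine never forms.
None of the 3 are reached.

0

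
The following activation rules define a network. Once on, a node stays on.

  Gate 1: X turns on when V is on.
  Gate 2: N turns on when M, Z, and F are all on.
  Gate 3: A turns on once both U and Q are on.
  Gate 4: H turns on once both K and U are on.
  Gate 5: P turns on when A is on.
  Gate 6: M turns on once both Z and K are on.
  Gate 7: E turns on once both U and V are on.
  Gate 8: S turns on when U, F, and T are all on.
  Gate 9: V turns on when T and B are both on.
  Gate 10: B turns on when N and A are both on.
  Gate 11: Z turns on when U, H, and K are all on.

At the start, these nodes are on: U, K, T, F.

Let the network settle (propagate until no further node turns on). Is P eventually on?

No

P would need A (Gate 5), but A never turns on.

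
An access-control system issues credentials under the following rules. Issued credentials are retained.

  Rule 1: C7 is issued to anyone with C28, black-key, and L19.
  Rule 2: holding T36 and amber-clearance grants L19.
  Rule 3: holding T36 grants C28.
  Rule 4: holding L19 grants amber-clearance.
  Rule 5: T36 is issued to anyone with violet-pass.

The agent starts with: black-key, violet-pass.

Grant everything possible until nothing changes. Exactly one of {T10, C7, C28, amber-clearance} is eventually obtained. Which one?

Holding violet-pass grants T36 (Rule 5).
Holding T36 grants C28 (Rule 3).
C7 would need C28, black-key, and L19 (Rule 1), but L19 is never granted. amber-clearance would need L19 (Rule 4), but L19 is never granted. No rule produces T10, and it is not given.

C28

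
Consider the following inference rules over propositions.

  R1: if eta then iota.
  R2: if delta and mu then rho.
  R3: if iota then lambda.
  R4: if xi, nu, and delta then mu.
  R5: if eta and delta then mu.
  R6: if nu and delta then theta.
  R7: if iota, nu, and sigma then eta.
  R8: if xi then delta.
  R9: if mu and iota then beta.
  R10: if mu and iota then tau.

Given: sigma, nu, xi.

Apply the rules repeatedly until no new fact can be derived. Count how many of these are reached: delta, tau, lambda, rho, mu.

xi holds, so delta follows (R8).
From xi, nu, and delta, R4 gives mu.
delta and mu hold, so rho follows (R2).
delta: reached.
tau would need mu and iota (R10), but iota is never established.
lambda would need iota (R3), but iota is never established.
rho: reached.
mu: reached.
Reached: delta, rho, and mu — 3 of the 5.

3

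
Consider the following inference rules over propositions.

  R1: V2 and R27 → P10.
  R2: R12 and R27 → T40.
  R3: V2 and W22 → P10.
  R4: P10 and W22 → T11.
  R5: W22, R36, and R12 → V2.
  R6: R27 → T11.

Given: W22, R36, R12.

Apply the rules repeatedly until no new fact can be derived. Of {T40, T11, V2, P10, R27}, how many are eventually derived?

3

From W22, R36, and R12, R5 gives V2.
From V2 and W22, R3 gives P10.
P10 and W22 hold, so T11 follows (R4).
T40 would need R12 and R27 (R2), but R27 is never established.
T11: reached.
V2: reached.
P10: reached.
No rule produces R27, and it is not given.
Reached: T11, V2, and P10 — 3 of the 5.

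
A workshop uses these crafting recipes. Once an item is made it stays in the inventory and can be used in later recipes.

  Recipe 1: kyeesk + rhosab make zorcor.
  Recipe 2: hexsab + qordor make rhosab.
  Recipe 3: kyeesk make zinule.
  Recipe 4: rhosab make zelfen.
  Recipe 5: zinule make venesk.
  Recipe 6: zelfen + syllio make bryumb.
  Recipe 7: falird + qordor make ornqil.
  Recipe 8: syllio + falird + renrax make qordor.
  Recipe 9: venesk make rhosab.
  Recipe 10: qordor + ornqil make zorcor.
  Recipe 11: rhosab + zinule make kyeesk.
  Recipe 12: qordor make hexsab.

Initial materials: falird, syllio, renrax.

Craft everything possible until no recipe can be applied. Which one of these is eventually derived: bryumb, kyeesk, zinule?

syllio + falird + renrax → qordor (Recipe 8).
Using Recipe 12, qordor makes hexsab.
hexsab + qordor → rhosab (Recipe 2).
rhosab → zelfen (Recipe 4).
zelfen + syllio → bryumb (Recipe 6).
zinule would need kyeesk (Recipe 3), but kyeesk is never obtained. kyeesk would need rhosab and zinule (Recipe 11), but zinule is never obtained.

bryumb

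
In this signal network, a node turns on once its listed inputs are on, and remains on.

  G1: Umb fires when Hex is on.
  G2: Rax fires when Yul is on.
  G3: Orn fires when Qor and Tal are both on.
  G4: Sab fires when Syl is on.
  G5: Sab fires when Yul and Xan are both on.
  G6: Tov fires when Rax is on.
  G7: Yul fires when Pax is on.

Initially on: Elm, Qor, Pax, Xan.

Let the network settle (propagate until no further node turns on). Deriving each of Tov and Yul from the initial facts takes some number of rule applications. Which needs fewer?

Yul

Yul: G7: Pax on → Yul on. [1 rule application]
Tov: G7: Pax on → Yul on. G2: Yul on → Rax on. G6: Rax on → Tov on. [3 rule applications]
Yul needs fewer.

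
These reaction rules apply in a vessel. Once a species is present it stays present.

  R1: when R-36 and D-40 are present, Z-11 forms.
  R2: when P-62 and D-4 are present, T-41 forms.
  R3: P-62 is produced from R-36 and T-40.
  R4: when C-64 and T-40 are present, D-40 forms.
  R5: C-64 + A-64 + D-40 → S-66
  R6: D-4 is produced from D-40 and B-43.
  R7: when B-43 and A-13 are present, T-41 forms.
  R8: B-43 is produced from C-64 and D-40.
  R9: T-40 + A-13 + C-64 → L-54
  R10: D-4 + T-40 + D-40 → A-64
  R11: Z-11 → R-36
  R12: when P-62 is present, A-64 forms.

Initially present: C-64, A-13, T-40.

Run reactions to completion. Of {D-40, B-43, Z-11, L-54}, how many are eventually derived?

3

T-40, A-13, and C-64 present → L-54 forms (R9).
C-64 and T-40 present → D-40 forms (R4).
C-64 and D-40 present → B-43 forms (R8).
D-40: reached.
B-43: reached.
Z-11 would need R-36 and D-40 (R1), but R-36 never forms.
L-54: reached.
Reached: D-40, B-43, and L-54 — 3 of the 4.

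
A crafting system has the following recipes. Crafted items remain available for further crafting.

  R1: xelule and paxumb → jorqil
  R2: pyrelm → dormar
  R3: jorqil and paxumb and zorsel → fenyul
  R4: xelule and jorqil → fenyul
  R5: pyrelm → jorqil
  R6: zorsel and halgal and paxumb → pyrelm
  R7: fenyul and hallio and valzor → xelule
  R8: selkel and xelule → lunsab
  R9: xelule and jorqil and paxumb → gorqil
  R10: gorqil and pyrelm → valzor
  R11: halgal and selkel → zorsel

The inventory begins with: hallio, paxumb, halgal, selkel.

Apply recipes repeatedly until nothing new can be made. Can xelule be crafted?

xelule would need fenyul, hallio, and valzor (R7), but valzor is never obtained.

No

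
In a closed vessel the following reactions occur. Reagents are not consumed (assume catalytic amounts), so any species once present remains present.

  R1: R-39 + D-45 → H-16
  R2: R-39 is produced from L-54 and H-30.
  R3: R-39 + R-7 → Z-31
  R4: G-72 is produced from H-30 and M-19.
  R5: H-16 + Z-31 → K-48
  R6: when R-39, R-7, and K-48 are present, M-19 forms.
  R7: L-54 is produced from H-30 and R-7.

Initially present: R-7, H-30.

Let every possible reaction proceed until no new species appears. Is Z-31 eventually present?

Yes

H-30 and R-7 present → L-54 forms (R7).
L-54 and H-30 present → R-39 forms (R2).
R-39 and R-7 present → Z-31 forms (R3).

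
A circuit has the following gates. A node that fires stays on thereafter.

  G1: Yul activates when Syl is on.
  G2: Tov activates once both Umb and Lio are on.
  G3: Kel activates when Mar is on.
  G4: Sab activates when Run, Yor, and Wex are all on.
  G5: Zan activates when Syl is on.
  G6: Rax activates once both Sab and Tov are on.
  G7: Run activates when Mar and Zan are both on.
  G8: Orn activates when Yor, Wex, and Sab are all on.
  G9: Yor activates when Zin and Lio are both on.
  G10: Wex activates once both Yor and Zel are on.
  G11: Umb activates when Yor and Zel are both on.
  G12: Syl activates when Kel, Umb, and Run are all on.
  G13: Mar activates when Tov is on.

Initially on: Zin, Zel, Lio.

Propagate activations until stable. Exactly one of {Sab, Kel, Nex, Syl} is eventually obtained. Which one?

G9: Zin and Lio on → Yor on.
Yor and Zel are on, so Umb activates (G11).
G2: Umb and Lio on → Tov on.
Tov is on, so Mar activates (G13).
G3: Mar on → Kel on.
Syl would need Kel, Umb, and Run (G12), but Run never turns on. Sab would need Run, Yor, and Wex (G4), but Run never turns on. No rule produces Nex, and it is not given.

Kel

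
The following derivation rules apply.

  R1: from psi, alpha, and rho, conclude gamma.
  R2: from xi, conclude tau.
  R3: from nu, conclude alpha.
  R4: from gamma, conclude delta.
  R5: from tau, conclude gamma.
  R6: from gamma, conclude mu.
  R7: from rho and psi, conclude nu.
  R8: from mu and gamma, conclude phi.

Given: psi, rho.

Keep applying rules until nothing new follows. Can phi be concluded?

From rho and psi, R7 gives nu.
nu holds, so alpha follows (R3).
psi, alpha, and rho hold, so gamma follows (R1).
From gamma, R6 gives mu.
From mu and gamma, R8 gives phi.

Yes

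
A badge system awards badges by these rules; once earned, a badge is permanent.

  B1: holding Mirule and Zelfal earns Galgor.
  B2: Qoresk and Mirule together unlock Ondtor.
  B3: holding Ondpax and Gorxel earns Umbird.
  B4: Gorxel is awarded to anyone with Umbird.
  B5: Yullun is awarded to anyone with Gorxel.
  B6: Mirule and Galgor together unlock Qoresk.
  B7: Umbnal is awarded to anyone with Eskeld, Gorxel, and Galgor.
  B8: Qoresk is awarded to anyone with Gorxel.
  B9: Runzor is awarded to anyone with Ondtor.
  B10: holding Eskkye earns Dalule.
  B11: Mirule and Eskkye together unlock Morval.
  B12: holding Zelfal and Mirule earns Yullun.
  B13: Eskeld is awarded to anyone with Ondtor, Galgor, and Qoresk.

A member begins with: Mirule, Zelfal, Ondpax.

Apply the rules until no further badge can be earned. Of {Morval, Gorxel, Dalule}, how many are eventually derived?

0

Morval would need Mirule and Eskkye (B11), but Eskkye is never earned.
Gorxel would need Umbird (B4), but Umbird is never earned.
Dalule would need Eskkye (B10), but Eskkye is never earned.
None of the 3 are reached.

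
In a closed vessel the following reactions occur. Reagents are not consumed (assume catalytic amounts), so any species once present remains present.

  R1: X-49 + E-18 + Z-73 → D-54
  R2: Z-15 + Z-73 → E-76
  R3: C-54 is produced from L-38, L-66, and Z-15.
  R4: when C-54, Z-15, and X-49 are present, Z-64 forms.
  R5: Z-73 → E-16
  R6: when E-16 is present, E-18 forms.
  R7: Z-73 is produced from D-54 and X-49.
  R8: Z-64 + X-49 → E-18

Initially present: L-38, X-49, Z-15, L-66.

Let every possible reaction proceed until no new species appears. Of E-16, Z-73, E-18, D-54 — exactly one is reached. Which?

L-38, L-66, and Z-15 present → C-54 forms (R3).
C-54, Z-15, and X-49 present → Z-64 forms (R4).
Z-64 and X-49 present → E-18 forms (R8).
E-16 would need Z-73 (R5), but Z-73 never forms. D-54 would need X-49, E-18, and Z-73 (R1), but Z-73 never forms. Z-73 would need D-54 and X-49 (R7), but D-54 never forms.

E-18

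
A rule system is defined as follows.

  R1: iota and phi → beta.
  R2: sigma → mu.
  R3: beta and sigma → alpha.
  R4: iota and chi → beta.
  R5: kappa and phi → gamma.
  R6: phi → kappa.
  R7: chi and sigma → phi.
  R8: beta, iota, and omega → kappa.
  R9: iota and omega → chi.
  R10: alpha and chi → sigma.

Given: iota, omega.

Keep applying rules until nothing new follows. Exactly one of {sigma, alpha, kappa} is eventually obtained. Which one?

kappa

iota and omega hold, so chi follows (R9).
From iota and chi, R4 gives beta.
beta, iota, and omega hold, so kappa follows (R8).
alpha would need beta and sigma (R3), but sigma is never established. sigma would need alpha and chi (R10), but alpha is never established.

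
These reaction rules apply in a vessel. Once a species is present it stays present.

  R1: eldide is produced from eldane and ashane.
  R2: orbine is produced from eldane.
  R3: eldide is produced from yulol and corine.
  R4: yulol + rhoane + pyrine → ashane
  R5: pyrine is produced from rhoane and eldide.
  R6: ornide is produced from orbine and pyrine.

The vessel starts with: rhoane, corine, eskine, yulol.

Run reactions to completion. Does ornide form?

No

ornide would need orbine and pyrine (R6), but orbine never forms.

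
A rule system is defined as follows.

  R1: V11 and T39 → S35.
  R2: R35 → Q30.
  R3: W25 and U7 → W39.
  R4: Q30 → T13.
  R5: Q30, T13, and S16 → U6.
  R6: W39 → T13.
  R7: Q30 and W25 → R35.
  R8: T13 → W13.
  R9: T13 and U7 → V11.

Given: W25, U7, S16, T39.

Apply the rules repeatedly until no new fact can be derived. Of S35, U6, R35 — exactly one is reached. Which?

S35

From W25 and U7, R3 gives W39.
W39 holds, so T13 follows (R6).
T13 and U7 hold, so V11 follows (R9).
From V11 and T39, R1 gives S35.
R35 would need Q30 and W25 (R7), but Q30 is never established. U6 would need Q30, T13, and S16 (R5), but Q30 is never established.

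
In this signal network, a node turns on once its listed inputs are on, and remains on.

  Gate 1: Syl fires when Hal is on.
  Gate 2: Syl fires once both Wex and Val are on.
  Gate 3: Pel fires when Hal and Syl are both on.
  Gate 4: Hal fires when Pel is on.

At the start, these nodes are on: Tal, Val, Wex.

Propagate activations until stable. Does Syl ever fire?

Wex and Val are on, so Syl fires (Gate 2).

Yes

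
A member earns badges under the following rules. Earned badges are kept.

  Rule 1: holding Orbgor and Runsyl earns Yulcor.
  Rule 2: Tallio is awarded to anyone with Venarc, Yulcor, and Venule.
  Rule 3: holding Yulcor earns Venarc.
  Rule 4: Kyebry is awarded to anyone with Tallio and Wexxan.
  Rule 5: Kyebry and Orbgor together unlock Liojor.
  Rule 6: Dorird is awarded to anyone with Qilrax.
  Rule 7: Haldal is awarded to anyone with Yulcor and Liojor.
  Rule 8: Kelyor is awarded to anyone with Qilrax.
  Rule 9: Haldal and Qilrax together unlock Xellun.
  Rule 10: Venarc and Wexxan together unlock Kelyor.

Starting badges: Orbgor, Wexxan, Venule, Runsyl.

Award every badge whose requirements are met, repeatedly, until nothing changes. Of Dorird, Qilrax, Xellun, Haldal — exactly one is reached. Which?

With Orbgor and Runsyl, Yulcor is earned (Rule 1).
With Yulcor, Venarc is earned (Rule 3).
With Venarc, Yulcor, and Venule, Tallio is earned (Rule 2).
With Tallio and Wexxan, Kyebry is earned (Rule 4).
With Kyebry and Orbgor, Liojor is earned (Rule 5).
With Yulcor and Liojor, Haldal is earned (Rule 7).
Dorird would need Qilrax (Rule 6), but Qilrax is never earned. Xellun would need Haldal and Qilrax (Rule 9), but Qilrax is never earned. No rule produces Qilrax, and it is not given.

Haldal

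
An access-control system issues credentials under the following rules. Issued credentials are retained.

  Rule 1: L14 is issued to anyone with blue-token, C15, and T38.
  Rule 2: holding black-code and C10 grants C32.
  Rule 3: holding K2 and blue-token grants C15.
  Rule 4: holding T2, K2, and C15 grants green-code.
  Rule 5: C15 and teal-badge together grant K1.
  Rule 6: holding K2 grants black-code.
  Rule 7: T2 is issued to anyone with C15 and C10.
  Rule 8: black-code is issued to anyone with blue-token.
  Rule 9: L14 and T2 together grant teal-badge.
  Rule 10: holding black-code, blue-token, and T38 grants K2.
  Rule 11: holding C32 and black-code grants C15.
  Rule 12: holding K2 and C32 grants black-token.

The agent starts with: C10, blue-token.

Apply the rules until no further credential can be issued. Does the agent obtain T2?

Yes

Holding blue-token grants black-code (Rule 8).
Holding black-code and C10 grants C32 (Rule 2).
Holding C32 and black-code grants C15 (Rule 11).
Holding C15 and C10 grants T2 (Rule 7).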